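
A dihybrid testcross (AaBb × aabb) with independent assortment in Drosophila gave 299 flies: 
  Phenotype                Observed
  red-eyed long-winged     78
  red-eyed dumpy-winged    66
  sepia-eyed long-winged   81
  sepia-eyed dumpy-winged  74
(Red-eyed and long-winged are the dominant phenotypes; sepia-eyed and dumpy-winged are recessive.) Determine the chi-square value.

A dihybrid testcross with independent assortment gives a 1:1:1:1 ratio.
The 1:1:1:1 ratio has 4 parts, so with N = 299 the expected counts are:
  red-eyed long-winged: 299 × 1/4 = 74.75
  red-eyed dumpy-winged: 299 × 1/4 = 74.75
  sepia-eyed long-winged: 299 × 1/4 = 74.75
  sepia-eyed dumpy-winged: 299 × 1/4 = 74.75
χ² = Σ (O − E)² / E
  red-eyed long-winged: (78 − 74.75)² / 74.75 = 0.1413
  red-eyed dumpy-winged: (66 − 74.75)² / 74.75 = 1.0242
  sepia-eyed long-winged: (81 − 74.75)² / 74.75 = 0.5226
  sepia-eyed dumpy-winged: (74 − 74.75)² / 74.75 = 0.0075
χ² = 0.1413 + 1.0242 + 0.5226 + 0.0075 = 1.6956 ≈ 1.696

1.696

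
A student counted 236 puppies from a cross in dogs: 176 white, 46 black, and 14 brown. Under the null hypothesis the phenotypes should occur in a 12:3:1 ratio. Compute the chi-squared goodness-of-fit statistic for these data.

Under the 12:3:1 hypothesis (Σ ratio = 16, N = 236):
  white: 236 × 12/16 = 177
  black: 236 × 3/16 = 44.25
  brown: 236 × 1/16 = 14.75
χ² = Σ (O − E)² / E
  white: (176 − 177)² / 177 = 0.0056
  black: (46 − 44.25)² / 44.25 = 0.0692
  brown: (14 − 14.75)² / 14.75 = 0.0381
χ² = 0.0056 + 0.0692 + 0.0381 = 0.1129 ≈ 0.113

0.113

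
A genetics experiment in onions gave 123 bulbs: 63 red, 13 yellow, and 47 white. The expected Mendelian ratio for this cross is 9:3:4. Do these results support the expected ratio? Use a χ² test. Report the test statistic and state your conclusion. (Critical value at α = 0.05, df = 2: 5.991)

13.531; not consistent

Total ratio parts = 16. Expected numbers out of 123:
  red: 123 × 9/16 = 69.1875
  yellow: 123 × 3/16 = 23.0625
  white: 123 × 4/16 = 30.75
χ² = Σ (O − E)² / E
  red: (63 − 69.1875)² / 69.1875 = 0.5534
  yellow: (13 − 23.0625)² / 23.0625 = 4.3904
  white: (47 − 30.75)² / 30.75 = 8.5874
χ² = 0.5534 + 4.3904 + 8.5874 = 13.5312 ≈ 13.531
Degrees of freedom = 3 − 1 = 2; critical value at α = 0.05 is 5.991.
Since 13.531 > 5.991, we reject the null hypothesis — the data do not fit the 9:3:4 ratio.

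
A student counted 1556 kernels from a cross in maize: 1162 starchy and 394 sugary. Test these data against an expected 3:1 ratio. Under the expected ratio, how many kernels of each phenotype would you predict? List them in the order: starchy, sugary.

1167, 389

Under the 3:1 hypothesis (Σ ratio = 4, N = 1556):
  starchy: 1556 × 3/4 = 1167
  sugary: 1556 × 1/4 = 389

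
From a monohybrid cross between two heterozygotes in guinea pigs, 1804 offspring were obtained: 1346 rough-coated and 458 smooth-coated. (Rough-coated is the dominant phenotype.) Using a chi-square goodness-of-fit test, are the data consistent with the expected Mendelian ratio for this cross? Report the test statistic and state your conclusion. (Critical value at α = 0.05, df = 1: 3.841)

0.145; consistent

For a monohybrid cross between heterozygotes with complete dominance, the expected phenotypic ratio is 3:1.
Total ratio parts = 4. Expected numbers out of 1804:
  rough-coated: 1804 × 3/4 = 1353
  smooth-coated: 1804 × 1/4 = 451
χ² = Σ (O − E)² / E
  rough-coated: (1346 − 1353)² / 1353 = 0.0362
  smooth-coated: (458 − 451)² / 451 = 0.1086
χ² = 0.0362 + 0.1086 = 0.1448 ≈ 0.145
Degrees of freedom = 2 − 1 = 1; critical value at α = 0.05 is 3.841.
Since 0.145 < 3.841, we fail to reject the null hypothesis — the data are consistent with the 3:1 ratio.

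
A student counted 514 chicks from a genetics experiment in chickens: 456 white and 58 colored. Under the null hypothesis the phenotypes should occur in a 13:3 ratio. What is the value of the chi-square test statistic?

Expected counts for N = 514 under a 13:3 ratio (total parts = 16):
  white: 514 × 13/16 = 417.625
  colored: 514 × 3/16 = 96.375
χ² = Σ (O − E)² / E
  white: (456 − 417.625)² / 417.625 = 3.5262
  colored: (58 − 96.375)² / 96.375 = 15.2803
χ² = 3.5262 + 15.2803 = 18.8065 ≈ 18.807

18.807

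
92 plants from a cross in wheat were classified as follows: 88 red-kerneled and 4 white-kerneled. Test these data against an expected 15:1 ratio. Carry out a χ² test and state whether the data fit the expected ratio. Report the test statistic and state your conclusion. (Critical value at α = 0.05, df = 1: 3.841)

0.568; consistent

Total ratio parts = 16. Expected numbers out of 92:
  red-kerneled: 92 × 15/16 = 86.25
  white-kerneled: 92 × 1/16 = 5.75
χ² = Σ (O − E)² / E
  red-kerneled: (88 − 86.25)² / 86.25 = 0.0355
  white-kerneled: (4 − 5.75)² / 5.75 = 0.5326
χ² = 0.0355 + 0.5326 = 0.5681 ≈ 0.568
Degrees of freedom = 2 − 1 = 1; critical value at α = 0.05 is 3.841.
Since 0.568 < 3.841, we fail to reject the null hypothesis — the data are consistent with the 15:1 ratio.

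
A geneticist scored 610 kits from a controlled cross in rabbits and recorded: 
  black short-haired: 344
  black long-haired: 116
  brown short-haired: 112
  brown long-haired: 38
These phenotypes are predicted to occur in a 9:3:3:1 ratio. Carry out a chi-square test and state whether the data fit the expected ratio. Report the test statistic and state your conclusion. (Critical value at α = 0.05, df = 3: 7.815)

0.075; consistent

The 9:3:3:1 ratio has 16 parts, so with N = 610 the expected counts are:
  black short-haired: 610 × 9/16 = 343.125
  black long-haired: 610 × 3/16 = 114.375
  brown short-haired: 610 × 3/16 = 114.375
  brown long-haired: 610 × 1/16 = 38.125
χ² = Σ (O − E)² / E
  black short-haired: (344 − 343.125)² / 343.125 = 0.0022
  black long-haired: (116 − 114.375)² / 114.375 = 0.0231
  brown short-haired: (112 − 114.375)² / 114.375 = 0.0493
  brown long-haired: (38 − 38.125)² / 38.125 = 0.0004
χ² = 0.0022 + 0.0231 + 0.0493 + 0.0004 = 0.075
Degrees of freedom = 4 − 1 = 3; critical value at α = 0.05 is 7.815.
Since 0.075 < 7.815, we fail to reject the null hypothesis — the data are consistent with the 9:3:3:1 ratio.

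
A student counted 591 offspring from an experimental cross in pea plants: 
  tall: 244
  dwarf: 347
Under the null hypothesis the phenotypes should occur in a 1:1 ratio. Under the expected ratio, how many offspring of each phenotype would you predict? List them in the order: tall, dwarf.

295.5, 295.5

Expected counts for N = 591 under a 1:1 ratio (total parts = 2):
  tall: 591 × 1/2 = 295.5
  dwarf: 591 × 1/2 = 295.5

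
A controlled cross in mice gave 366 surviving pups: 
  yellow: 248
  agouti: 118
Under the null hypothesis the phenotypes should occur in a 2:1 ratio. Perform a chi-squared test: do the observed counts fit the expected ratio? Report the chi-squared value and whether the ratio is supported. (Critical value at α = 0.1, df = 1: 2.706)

0.197; consistent

Under the 2:1 hypothesis (Σ ratio = 3, N = 366):
  yellow: 366 × 2/3 = 244
  agouti: 366 × 1/3 = 122
χ² = Σ (O − E)² / E
  yellow: (248 − 244)² / 244 = 0.0656
  agouti: (118 − 122)² / 122 = 0.1311
χ² = 0.0656 + 0.1311 = 0.1967 ≈ 0.197
Degrees of freedom = 2 − 1 = 1; critical value at α = 0.1 is 2.706.
Since 0.197 < 2.706, we fail to reject the null hypothesis — the data are consistent with the 2:1 ratio.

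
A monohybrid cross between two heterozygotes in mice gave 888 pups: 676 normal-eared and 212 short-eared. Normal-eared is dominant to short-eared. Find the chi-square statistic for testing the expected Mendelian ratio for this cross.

For a monohybrid cross between heterozygotes with complete dominance, the expected phenotypic ratio is 3:1.
Under the 3:1 hypothesis (Σ ratio = 4, N = 888):
  normal-eared: 888 × 3/4 = 666
  short-eared: 888 × 1/4 = 222
χ² = Σ (O − E)² / E
  normal-eared: (676 − 666)² / 666 = 0.1502
  short-eared: (212 − 222)² / 222 = 0.4505
χ² = 0.1502 + 0.4505 = 0.6007 ≈ 0.601

0.601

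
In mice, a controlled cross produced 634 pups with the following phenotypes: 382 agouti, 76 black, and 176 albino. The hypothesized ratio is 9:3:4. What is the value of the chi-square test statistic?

Total ratio parts = 16. Expected numbers out of 634:
  agouti: 634 × 9/16 = 356.625
  black: 634 × 3/16 = 118.875
  albino: 634 × 4/16 = 158.5
χ² = Σ (O − E)² / E
  agouti: (382 − 356.625)² / 356.625 = 1.8055
  black: (76 − 118.875)² / 118.875 = 15.4639
  albino: (176 − 158.5)² / 158.5 = 1.9322
χ² = 1.8055 + 15.4639 + 1.9322 = 19.2016 ≈ 19.202

19.202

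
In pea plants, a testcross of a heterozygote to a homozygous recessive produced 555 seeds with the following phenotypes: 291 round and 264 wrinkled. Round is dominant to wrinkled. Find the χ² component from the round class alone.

A testcross of a heterozygote (Aa × aa) gives a 1:1 phenotypic ratio.
Total ratio parts = 2. Expected numbers out of 555:
  round: 555 × 1/2 = 277.5
  wrinkled: 555 × 1/2 = 277.5
Contribution of round: (291 − 277.5)² / 277.5 = 0.6568

0.657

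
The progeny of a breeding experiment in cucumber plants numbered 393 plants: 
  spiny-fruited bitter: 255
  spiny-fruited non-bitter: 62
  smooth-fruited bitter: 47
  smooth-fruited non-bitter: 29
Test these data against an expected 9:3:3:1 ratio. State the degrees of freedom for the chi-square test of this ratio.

3

A goodness-of-fit test with 4 phenotype classes has df = 4 − 1 = 3.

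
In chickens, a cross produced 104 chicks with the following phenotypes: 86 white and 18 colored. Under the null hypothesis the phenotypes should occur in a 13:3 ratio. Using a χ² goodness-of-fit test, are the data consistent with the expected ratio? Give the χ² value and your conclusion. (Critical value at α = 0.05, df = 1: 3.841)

The 13:3 ratio has 16 parts, so with N = 104 the expected counts are:
  white: 104 × 13/16 = 84.5
  colored: 104 × 3/16 = 19.5
χ² = Σ (O − E)² / E
  white: (86 − 84.5)² / 84.5 = 0.0266
  colored: (18 − 19.5)² / 19.5 = 0.1154
χ² = 0.0266 + 0.1154 = 0.142
Degrees of freedom = 2 − 1 = 1; critical value at α = 0.05 is 3.841.
Since 0.142 < 3.841, we fail to reject the null hypothesis — the data are consistent with the 13:3 ratio.

0.142; consistent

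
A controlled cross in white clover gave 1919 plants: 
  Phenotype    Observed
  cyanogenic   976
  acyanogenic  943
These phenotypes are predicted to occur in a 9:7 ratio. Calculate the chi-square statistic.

22.656

Total ratio parts = 16. Expected numbers out of 1919:
  cyanogenic: 1919 × 9/16 = 1079.4375
  acyanogenic: 1919 × 7/16 = 839.5625
χ² = Σ (O − E)² / E
  cyanogenic: (976 − 1079.4375)² / 1079.4375 = 9.9119
  acyanogenic: (943 − 839.5625)² / 839.5625 = 12.7439
χ² = 9.9119 + 12.7439 = 22.6558 ≈ 22.656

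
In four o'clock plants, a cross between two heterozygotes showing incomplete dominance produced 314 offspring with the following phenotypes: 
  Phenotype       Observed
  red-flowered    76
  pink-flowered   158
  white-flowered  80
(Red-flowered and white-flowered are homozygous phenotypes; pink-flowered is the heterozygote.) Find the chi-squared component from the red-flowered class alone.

0.080

With incomplete dominance, a heterozygote × heterozygote cross gives a 1:2:1 phenotypic ratio.
Under the 1:2:1 hypothesis (Σ ratio = 4, N = 314):
  red-flowered: 314 × 1/4 = 78.5
  pink-flowered: 314 × 2/4 = 157
  white-flowered: 314 × 1/4 = 78.5
Contribution of red-flowered: (76 − 78.5)² / 78.5 = 0.0796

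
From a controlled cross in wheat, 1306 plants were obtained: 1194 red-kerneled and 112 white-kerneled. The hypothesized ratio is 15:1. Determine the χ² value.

The 15:1 ratio has 16 parts, so with N = 1306 the expected counts are:
  red-kerneled: 1306 × 15/16 = 1224.375
  white-kerneled: 1306 × 1/16 = 81.625
χ² = Σ (O − E)² / E
  red-kerneled: (1194 − 1224.375)² / 1224.375 = 0.7536
  white-kerneled: (112 − 81.625)² / 81.625 = 11.3034
χ² = 0.7536 + 11.3034 = 12.057

12.057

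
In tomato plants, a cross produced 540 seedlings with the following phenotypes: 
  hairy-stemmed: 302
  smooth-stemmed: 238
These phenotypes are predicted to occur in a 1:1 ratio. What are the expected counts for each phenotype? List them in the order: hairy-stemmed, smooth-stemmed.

Expected counts for N = 540 under a 1:1 ratio (total parts = 2):
  hairy-stemmed: 540 × 1/2 = 270
  smooth-stemmed: 540 × 1/2 = 270

270, 270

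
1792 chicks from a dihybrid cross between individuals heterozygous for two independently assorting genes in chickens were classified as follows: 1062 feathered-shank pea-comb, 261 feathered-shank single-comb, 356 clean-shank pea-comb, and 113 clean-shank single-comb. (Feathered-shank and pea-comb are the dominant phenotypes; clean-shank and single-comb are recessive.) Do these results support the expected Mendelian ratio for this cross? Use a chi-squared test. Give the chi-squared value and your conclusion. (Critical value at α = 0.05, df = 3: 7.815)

20.833; not consistent

A dihybrid F₂ with independent assortment and complete dominance at both loci gives a 9:3:3:1 phenotypic ratio.
Expected counts for N = 1792 under a 9:3:3:1 ratio (total parts = 16):
  feathered-shank pea-comb: 1792 × 9/16 = 1008
  feathered-shank single-comb: 1792 × 3/16 = 336
  clean-shank pea-comb: 1792 × 3/16 = 336
  clean-shank single-comb: 1792 × 1/16 = 112
χ² = Σ (O − E)² / E
  feathered-shank pea-comb: (1062 − 1008)² / 1008 = 2.8929
  feathered-shank single-comb: (261 − 336)² / 336 = 16.7411
  clean-shank pea-comb: (356 − 336)² / 336 = 1.1905
  clean-shank single-comb: (113 − 112)² / 112 = 0.0089
χ² = 2.8929 + 16.7411 + 1.1905 + 0.0089 = 20.8334 ≈ 20.833
Degrees of freedom = 4 − 1 = 3; critical value at α = 0.05 is 7.815.
Since 20.833 > 7.815, we reject the null hypothesis — the data do not fit the 9:3:3:1 ratio.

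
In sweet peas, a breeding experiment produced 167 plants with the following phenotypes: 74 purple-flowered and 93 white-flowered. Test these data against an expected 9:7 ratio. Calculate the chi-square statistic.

Expected counts for N = 167 under a 9:7 ratio (total parts = 16):
  purple-flowered: 167 × 9/16 = 93.9375
  white-flowered: 167 × 7/16 = 73.0625
χ² = Σ (O − E)² / E
  purple-flowered: (74 − 93.9375)² / 93.9375 = 4.2316
  white-flowered: (93 − 73.0625)² / 73.0625 = 5.4406
χ² = 4.2316 + 5.4406 = 9.6722 ≈ 9.672

9.672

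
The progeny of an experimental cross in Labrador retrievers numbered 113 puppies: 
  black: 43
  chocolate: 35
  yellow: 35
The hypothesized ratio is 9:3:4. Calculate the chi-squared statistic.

Expected counts for N = 113 under a 9:3:4 ratio (total parts = 16):
  black: 113 × 9/16 = 63.5625
  chocolate: 113 × 3/16 = 21.1875
  yellow: 113 × 4/16 = 28.25
χ² = Σ (O − E)² / E
  black: (43 − 63.5625)² / 63.5625 = 6.6520
  chocolate: (35 − 21.1875)² / 21.1875 = 9.0046
  yellow: (35 − 28.25)² / 28.25 = 1.6128
χ² = 6.6520 + 9.0046 + 1.6128 = 17.2694 ≈ 17.269

17.269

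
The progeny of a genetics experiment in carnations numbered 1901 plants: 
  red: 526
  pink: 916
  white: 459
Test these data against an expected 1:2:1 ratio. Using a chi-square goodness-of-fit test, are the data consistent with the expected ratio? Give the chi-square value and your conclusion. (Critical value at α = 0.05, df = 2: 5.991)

Under the 1:2:1 hypothesis (Σ ratio = 4, N = 1901):
  red: 1901 × 1/4 = 475.25
  pink: 1901 × 2/4 = 950.5
  white: 1901 × 1/4 = 475.25
χ² = Σ (O − E)² / E
  red: (526 − 475.25)² / 475.25 = 5.4194
  pink: (916 − 950.5)² / 950.5 = 1.2522
  white: (459 − 475.25)² / 475.25 = 0.5556
χ² = 5.4194 + 1.2522 + 0.5556 = 7.2272 ≈ 7.227
Degrees of freedom = 3 − 1 = 2; critical value at α = 0.05 is 5.991.
Since 7.227 > 5.991, we reject the null hypothesis — the data do not fit the 1:2:1 ratio.

7.227; not consistent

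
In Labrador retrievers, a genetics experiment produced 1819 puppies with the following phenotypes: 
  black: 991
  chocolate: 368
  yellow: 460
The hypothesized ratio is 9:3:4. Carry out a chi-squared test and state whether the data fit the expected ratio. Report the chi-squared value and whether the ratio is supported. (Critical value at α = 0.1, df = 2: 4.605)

The 9:3:4 ratio has 16 parts, so with N = 1819 the expected counts are:
  black: 1819 × 9/16 = 1023.1875
  chocolate: 1819 × 3/16 = 341.0625
  yellow: 1819 × 4/16 = 454.75
χ² = Σ (O − E)² / E
  black: (991 − 1023.1875)² / 1023.1875 = 1.0126
  chocolate: (368 − 341.0625)² / 341.0625 = 2.1276
  yellow: (460 − 454.75)² / 454.75 = 0.0606
χ² = 1.0126 + 2.1276 + 0.0606 = 3.2008 ≈ 3.201
Degrees of freedom = 3 − 1 = 2; critical value at α = 0.1 is 4.605.
Since 3.201 < 4.605, we fail to reject the null hypothesis — the data are consistent with the 9:3:4 ratio.

3.201; consistent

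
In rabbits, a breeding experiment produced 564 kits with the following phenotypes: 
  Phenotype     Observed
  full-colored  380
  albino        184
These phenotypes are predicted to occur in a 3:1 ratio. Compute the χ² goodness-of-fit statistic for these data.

17.485

The 3:1 ratio has 4 parts, so with N = 564 the expected counts are:
  full-colored: 564 × 3/4 = 423
  albino: 564 × 1/4 = 141
χ² = Σ (O − E)² / E
  full-colored: (380 − 423)² / 423 = 4.3712
  albino: (184 − 141)² / 141 = 13.1135
χ² = 4.3712 + 13.1135 = 17.4847 ≈ 17.485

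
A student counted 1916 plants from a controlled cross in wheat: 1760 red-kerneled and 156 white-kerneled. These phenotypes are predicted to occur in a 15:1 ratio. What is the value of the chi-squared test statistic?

Expected counts for N = 1916 under a 15:1 ratio (total parts = 16):
  red-kerneled: 1916 × 15/16 = 1796.25
  white-kerneled: 1916 × 1/16 = 119.75
χ² = Σ (O − E)² / E
  red-kerneled: (1760 − 1796.25)² / 1796.25 = 0.7316
  white-kerneled: (156 − 119.75)² / 119.75 = 10.9734
χ² = 0.7316 + 10.9734 = 11.705

11.705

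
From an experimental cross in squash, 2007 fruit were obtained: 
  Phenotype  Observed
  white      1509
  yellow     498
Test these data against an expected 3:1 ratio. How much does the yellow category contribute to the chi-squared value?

0.028

Under the 3:1 hypothesis (Σ ratio = 4, N = 2007):
  white: 2007 × 3/4 = 1505.25
  yellow: 2007 × 1/4 = 501.75
Contribution of yellow: (498 − 501.75)² / 501.75 = 0.0280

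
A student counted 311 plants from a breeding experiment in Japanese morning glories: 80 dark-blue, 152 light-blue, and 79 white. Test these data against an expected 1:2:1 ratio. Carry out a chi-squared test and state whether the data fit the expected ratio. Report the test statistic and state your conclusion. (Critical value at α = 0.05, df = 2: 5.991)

0.164; consistent

Expected counts for N = 311 under a 1:2:1 ratio (total parts = 4):
  dark-blue: 311 × 1/4 = 77.75
  light-blue: 311 × 2/4 = 155.5
  white: 311 × 1/4 = 77.75
χ² = Σ (O − E)² / E
  dark-blue: (80 − 77.75)² / 77.75 = 0.0651
  light-blue: (152 − 155.5)² / 155.5 = 0.0788
  white: (79 − 77.75)² / 77.75 = 0.0201
χ² = 0.0651 + 0.0788 + 0.0201 = 0.164
Degrees of freedom = 3 − 1 = 2; critical value at α = 0.05 is 5.991.
Since 0.164 < 5.991, we fail to reject the null hypothesis — the data are consistent with the 1:2:1 ratio.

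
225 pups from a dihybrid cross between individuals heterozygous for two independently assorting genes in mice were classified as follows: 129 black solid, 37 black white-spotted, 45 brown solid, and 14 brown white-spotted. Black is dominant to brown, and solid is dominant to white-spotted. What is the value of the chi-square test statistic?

0.873

A dihybrid F₂ with independent assortment and complete dominance at both loci gives a 9:3:3:1 phenotypic ratio.
Under the 9:3:3:1 hypothesis (Σ ratio = 16, N = 225):
  black solid: 225 × 9/16 = 126.5625
  black white-spotted: 225 × 3/16 = 42.1875
  brown solid: 225 × 3/16 = 42.1875
  brown white-spotted: 225 × 1/16 = 14.0625
χ² = Σ (O − E)² / E
  black solid: (129 − 126.5625)² / 126.5625 = 0.0469
  black white-spotted: (37 − 42.1875)² / 42.1875 = 0.6379
  brown solid: (45 − 42.1875)² / 42.1875 = 0.1875
  brown white-spotted: (14 − 14.0625)² / 14.0625 = 0.0003
χ² = 0.0469 + 0.6379 + 0.1875 + 0.0003 = 0.8726 ≈ 0.873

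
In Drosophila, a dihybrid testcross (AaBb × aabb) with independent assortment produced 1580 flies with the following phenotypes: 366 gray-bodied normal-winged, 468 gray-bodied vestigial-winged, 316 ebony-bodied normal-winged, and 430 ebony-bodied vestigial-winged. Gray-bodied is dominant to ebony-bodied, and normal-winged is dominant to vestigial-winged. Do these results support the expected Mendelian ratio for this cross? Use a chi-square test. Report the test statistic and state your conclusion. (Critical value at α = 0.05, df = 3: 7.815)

34.522; not consistent

A dihybrid testcross with independent assortment gives a 1:1:1:1 ratio.
Total ratio parts = 4. Expected numbers out of 1580:
  gray-bodied normal-winged: 1580 × 1/4 = 395
  gray-bodied vestigial-winged: 1580 × 1/4 = 395
  ebony-bodied normal-winged: 1580 × 1/4 = 395
  ebony-bodied vestigial-winged: 1580 × 1/4 = 395
χ² = Σ (O − E)² / E
  gray-bodied normal-winged: (366 − 395)² / 395 = 2.1291
  gray-bodied vestigial-winged: (468 − 395)² / 395 = 13.4911
  ebony-bodied normal-winged: (316 − 395)² / 395 = 15.8000
  ebony-bodied vestigial-winged: (430 − 395)² / 395 = 3.1013
χ² = 2.1291 + 13.4911 + 15.8000 + 3.1013 = 34.5215 ≈ 34.522
Degrees of freedom = 4 − 1 = 3; critical value at α = 0.05 is 7.815.
Since 34.522 > 7.815, we reject the null hypothesis — the data do not fit the 1:1:1:1 ratio.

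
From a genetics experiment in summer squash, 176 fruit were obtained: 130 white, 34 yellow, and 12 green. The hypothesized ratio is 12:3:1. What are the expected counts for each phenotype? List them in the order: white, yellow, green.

132, 33, 11

Total ratio parts = 16. Expected numbers out of 176:
  white: 176 × 12/16 = 132
  yellow: 176 × 3/16 = 33
  green: 176 × 1/16 = 11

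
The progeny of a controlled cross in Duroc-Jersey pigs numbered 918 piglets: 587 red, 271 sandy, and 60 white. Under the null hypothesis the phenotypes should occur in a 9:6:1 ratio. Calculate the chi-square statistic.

25.366

Total ratio parts = 16. Expected numbers out of 918:
  red: 918 × 9/16 = 516.375
  sandy: 918 × 6/16 = 344.25
  white: 918 × 1/16 = 57.375
χ² = Σ (O − E)² / E
  red: (587 − 516.375)² / 516.375 = 9.6594
  sandy: (271 − 344.25)² / 344.25 = 15.5862
  white: (60 − 57.375)² / 57.375 = 0.1201
χ² = 9.6594 + 15.5862 + 0.1201 = 25.3657 ≈ 25.366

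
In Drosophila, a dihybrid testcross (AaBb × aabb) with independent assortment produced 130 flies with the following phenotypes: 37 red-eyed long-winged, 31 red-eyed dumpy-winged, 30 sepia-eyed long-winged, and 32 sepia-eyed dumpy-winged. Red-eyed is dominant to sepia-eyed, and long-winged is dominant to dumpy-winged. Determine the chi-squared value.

0.892

A dihybrid testcross with independent assortment gives a 1:1:1:1 ratio.
Expected counts for N = 130 under a 1:1:1:1 ratio (total parts = 4):
  red-eyed long-winged: 130 × 1/4 = 32.5
  red-eyed dumpy-winged: 130 × 1/4 = 32.5
  sepia-eyed long-winged: 130 × 1/4 = 32.5
  sepia-eyed dumpy-winged: 130 × 1/4 = 32.5
χ² = Σ (O − E)² / E
  red-eyed long-winged: (37 − 32.5)² / 32.5 = 0.6231
  red-eyed dumpy-winged: (31 − 32.5)² / 32.5 = 0.0692
  sepia-eyed long-winged: (30 − 32.5)² / 32.5 = 0.1923
  sepia-eyed dumpy-winged: (32 − 32.5)² / 32.5 = 0.0077
χ² = 0.6231 + 0.0692 + 0.1923 + 0.0077 = 0.8923 ≈ 0.892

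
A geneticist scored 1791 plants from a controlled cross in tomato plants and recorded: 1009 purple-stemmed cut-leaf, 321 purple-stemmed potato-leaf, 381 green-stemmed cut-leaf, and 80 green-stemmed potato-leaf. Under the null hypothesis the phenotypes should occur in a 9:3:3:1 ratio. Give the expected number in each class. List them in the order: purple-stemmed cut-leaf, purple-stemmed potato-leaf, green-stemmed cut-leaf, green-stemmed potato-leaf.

1007.4375, 335.8125, 335.8125, 111.9375

Under the 9:3:3:1 hypothesis (Σ ratio = 16, N = 1791):
  purple-stemmed cut-leaf: 1791 × 9/16 = 1007.4375
  purple-stemmed potato-leaf: 1791 × 3/16 = 335.8125
  green-stemmed cut-leaf: 1791 × 3/16 = 335.8125
  green-stemmed potato-leaf: 1791 × 1/16 = 111.9375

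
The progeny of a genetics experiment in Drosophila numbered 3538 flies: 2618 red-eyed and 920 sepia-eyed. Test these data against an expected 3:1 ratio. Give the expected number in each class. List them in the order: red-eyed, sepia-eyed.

Expected counts for N = 3538 under a 3:1 ratio (total parts = 4):
  red-eyed: 3538 × 3/4 = 2653.5
  sepia-eyed: 3538 × 1/4 = 884.5

2653.5, 884.5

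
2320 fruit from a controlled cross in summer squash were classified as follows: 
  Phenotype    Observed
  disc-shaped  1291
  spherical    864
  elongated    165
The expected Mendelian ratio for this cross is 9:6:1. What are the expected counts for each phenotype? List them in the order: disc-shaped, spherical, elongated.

1305, 870, 145

Total ratio parts = 16. Expected numbers out of 2320:
  disc-shaped: 2320 × 9/16 = 1305
  spherical: 2320 × 6/16 = 870
  elongated: 2320 × 1/16 = 145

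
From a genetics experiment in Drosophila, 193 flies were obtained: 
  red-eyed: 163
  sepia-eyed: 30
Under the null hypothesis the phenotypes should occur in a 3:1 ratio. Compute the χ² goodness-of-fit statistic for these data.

Total ratio parts = 4. Expected numbers out of 193:
  red-eyed: 193 × 3/4 = 144.75
  sepia-eyed: 193 × 1/4 = 48.25
χ² = Σ (O − E)² / E
  red-eyed: (163 − 144.75)² / 144.75 = 2.3009
  sepia-eyed: (30 − 48.25)² / 48.25 = 6.9028
χ² = 2.3009 + 6.9028 = 9.2037 ≈ 9.204

9.204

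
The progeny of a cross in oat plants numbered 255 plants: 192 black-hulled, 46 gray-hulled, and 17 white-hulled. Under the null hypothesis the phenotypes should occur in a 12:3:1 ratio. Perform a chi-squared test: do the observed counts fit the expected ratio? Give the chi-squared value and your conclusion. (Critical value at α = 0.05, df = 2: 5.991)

Total ratio parts = 16. Expected numbers out of 255:
  black-hulled: 255 × 12/16 = 191.25
  gray-hulled: 255 × 3/16 = 47.8125
  white-hulled: 255 × 1/16 = 15.9375
χ² = Σ (O − E)² / E
  black-hulled: (192 − 191.25)² / 191.25 = 0.0029
  gray-hulled: (46 − 47.8125)² / 47.8125 = 0.0687
  white-hulled: (17 − 15.9375)² / 15.9375 = 0.0708
χ² = 0.0029 + 0.0687 + 0.0708 = 0.1424 ≈ 0.142
Degrees of freedom = 3 − 1 = 2; critical value at α = 0.05 is 5.991.
Since 0.142 < 5.991, we fail to reject the null hypothesis — the data are consistent with the 12:3:1 ratio.

0.142; consistent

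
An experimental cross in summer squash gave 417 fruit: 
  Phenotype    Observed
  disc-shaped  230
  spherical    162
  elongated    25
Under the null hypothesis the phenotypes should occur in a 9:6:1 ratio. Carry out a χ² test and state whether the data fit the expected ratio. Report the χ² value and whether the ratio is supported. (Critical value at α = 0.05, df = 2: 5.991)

0.334; consistent

The 9:6:1 ratio has 16 parts, so with N = 417 the expected counts are:
  disc-shaped: 417 × 9/16 = 234.5625
  spherical: 417 × 6/16 = 156.375
  elongated: 417 × 1/16 = 26.0625
χ² = Σ (O − E)² / E
  disc-shaped: (230 − 234.5625)² / 234.5625 = 0.0887
  spherical: (162 − 156.375)² / 156.375 = 0.2023
  elongated: (25 − 26.0625)² / 26.0625 = 0.0433
χ² = 0.0887 + 0.2023 + 0.0433 = 0.3343 ≈ 0.334
Degrees of freedom = 3 − 1 = 2; critical value at α = 0.05 is 5.991.
Since 0.334 < 5.991, we fail to reject the null hypothesis — the data are consistent with the 9:6:1 ratio.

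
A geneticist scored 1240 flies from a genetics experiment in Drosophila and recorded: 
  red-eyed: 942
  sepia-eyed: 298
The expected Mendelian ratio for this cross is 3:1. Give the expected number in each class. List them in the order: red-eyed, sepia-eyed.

930, 310

Expected counts for N = 1240 under a 3:1 ratio (total parts = 4):
  red-eyed: 1240 × 3/4 = 930
  sepia-eyed: 1240 × 1/4 = 310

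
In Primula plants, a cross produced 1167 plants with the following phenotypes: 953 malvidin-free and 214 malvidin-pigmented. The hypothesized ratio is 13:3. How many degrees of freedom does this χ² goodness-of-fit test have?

1

A goodness-of-fit test with 2 phenotype classes has df = 2 − 1 = 1.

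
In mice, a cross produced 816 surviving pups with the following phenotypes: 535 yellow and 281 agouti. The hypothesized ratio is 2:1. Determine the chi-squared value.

0.447

Under the 2:1 hypothesis (Σ ratio = 3, N = 816):
  yellow: 816 × 2/3 = 544
  agouti: 816 × 1/3 = 272
χ² = Σ (O − E)² / E
  yellow: (535 − 544)² / 544 = 0.1489
  agouti: (281 − 272)² / 272 = 0.2978
χ² = 0.1489 + 0.2978 = 0.4467 ≈ 0.447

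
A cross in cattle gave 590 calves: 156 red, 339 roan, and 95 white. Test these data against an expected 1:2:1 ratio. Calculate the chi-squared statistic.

25.739

Total ratio parts = 4. Expected numbers out of 590:
  red: 590 × 1/4 = 147.5
  roan: 590 × 2/4 = 295
  white: 590 × 1/4 = 147.5
χ² = Σ (O − E)² / E
  red: (156 − 147.5)² / 147.5 = 0.4898
  roan: (339 − 295)² / 295 = 6.5627
  white: (95 − 147.5)² / 147.5 = 18.6864
χ² = 0.4898 + 6.5627 + 18.6864 = 25.7389 ≈ 25.739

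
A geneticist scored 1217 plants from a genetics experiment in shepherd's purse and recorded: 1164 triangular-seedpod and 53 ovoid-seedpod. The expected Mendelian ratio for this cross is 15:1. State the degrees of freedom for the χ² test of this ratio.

1

A goodness-of-fit test with 2 phenotype classes has df = 2 − 1 = 1.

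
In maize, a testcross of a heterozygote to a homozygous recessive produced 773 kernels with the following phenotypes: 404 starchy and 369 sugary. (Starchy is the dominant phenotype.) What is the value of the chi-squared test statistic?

1.585

A testcross of a heterozygote (Aa × aa) gives a 1:1 phenotypic ratio.
Under the 1:1 hypothesis (Σ ratio = 2, N = 773):
  starchy: 773 × 1/2 = 386.5
  sugary: 773 × 1/2 = 386.5
χ² = Σ (O − E)² / E
  starchy: (404 − 386.5)² / 386.5 = 0.7924
  sugary: (369 − 386.5)² / 386.5 = 0.7924
χ² = 0.7924 + 0.7924 = 1.5848 ≈ 1.585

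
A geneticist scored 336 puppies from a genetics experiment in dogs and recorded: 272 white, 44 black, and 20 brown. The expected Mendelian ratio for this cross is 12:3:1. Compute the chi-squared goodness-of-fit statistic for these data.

Total ratio parts = 16. Expected numbers out of 336:
  white: 336 × 12/16 = 252
  black: 336 × 3/16 = 63
  brown: 336 × 1/16 = 21
χ² = Σ (O − E)² / E
  white: (272 − 252)² / 252 = 1.5873
  black: (44 − 63)² / 63 = 5.7302
  brown: (20 − 21)² / 21 = 0.0476
χ² = 1.5873 + 5.7302 + 0.0476 = 7.3651 ≈ 7.365

7.365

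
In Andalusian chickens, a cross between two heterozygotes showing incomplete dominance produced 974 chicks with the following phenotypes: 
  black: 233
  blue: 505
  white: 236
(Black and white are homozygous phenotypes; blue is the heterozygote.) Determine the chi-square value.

1.349

With incomplete dominance, a heterozygote × heterozygote cross gives a 1:2:1 phenotypic ratio.
Under the 1:2:1 hypothesis (Σ ratio = 4, N = 974):
  black: 974 × 1/4 = 243.5
  blue: 974 × 2/4 = 487
  white: 974 × 1/4 = 243.5
χ² = Σ (O − E)² / E
  black: (233 − 243.5)² / 243.5 = 0.4528
  blue: (505 − 487)² / 487 = 0.6653
  white: (236 − 243.5)² / 243.5 = 0.2310
χ² = 0.4528 + 0.6653 + 0.2310 = 1.3491 ≈ 1.349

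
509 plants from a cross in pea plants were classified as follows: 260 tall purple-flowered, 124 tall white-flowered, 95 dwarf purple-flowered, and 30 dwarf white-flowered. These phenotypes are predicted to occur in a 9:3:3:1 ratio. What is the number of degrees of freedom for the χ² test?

3

A goodness-of-fit test with 4 phenotype classes has df = 4 − 1 = 3.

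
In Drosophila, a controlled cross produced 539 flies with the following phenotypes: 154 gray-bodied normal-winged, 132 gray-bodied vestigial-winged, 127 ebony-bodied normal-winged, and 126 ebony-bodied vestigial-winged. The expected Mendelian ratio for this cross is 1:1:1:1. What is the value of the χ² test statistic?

The 1:1:1:1 ratio has 4 parts, so with N = 539 the expected counts are:
  gray-bodied normal-winged: 539 × 1/4 = 134.75
  gray-bodied vestigial-winged: 539 × 1/4 = 134.75
  ebony-bodied normal-winged: 539 × 1/4 = 134.75
  ebony-bodied vestigial-winged: 539 × 1/4 = 134.75
χ² = Σ (O − E)² / E
  gray-bodied normal-winged: (154 − 134.75)² / 134.75 = 2.7500
  gray-bodied vestigial-winged: (132 − 134.75)² / 134.75 = 0.0561
  ebony-bodied normal-winged: (127 − 134.75)² / 134.75 = 0.4457
  ebony-bodied vestigial-winged: (126 − 134.75)² / 134.75 = 0.5682
χ² = 2.7500 + 0.0561 + 0.4457 + 0.5682 = 3.820

3.820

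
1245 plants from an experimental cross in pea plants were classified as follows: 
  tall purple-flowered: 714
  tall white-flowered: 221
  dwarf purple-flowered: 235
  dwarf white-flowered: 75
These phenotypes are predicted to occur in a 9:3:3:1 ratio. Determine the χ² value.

1.042

Under the 9:3:3:1 hypothesis (Σ ratio = 16, N = 1245):
  tall purple-flowered: 1245 × 9/16 = 700.3125
  tall white-flowered: 1245 × 3/16 = 233.4375
  dwarf purple-flowered: 1245 × 3/16 = 233.4375
  dwarf white-flowered: 1245 × 1/16 = 77.8125
χ² = Σ (O − E)² / E
  tall purple-flowered: (714 − 700.3125)² / 700.3125 = 0.2675
  tall white-flowered: (221 − 233.4375)² / 233.4375 = 0.6627
  dwarf purple-flowered: (235 − 233.4375)² / 233.4375 = 0.0105
  dwarf white-flowered: (75 − 77.8125)² / 77.8125 = 0.1017
χ² = 0.2675 + 0.6627 + 0.0105 + 0.1017 = 1.0424 ≈ 1.042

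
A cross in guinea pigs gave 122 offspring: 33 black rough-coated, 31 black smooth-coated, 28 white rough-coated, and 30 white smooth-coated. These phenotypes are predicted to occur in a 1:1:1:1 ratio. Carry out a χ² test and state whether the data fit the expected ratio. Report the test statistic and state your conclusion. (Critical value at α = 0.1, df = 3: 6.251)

0.426; consistent

The 1:1:1:1 ratio has 4 parts, so with N = 122 the expected counts are:
  black rough-coated: 122 × 1/4 = 30.5
  black smooth-coated: 122 × 1/4 = 30.5
  white rough-coated: 122 × 1/4 = 30.5
  white smooth-coated: 122 × 1/4 = 30.5
χ² = Σ (O − E)² / E
  black rough-coated: (33 − 30.5)² / 30.5 = 0.2049
  black smooth-coated: (31 − 30.5)² / 30.5 = 0.0082
  white rough-coated: (28 − 30.5)² / 30.5 = 0.2049
  white smooth-coated: (30 − 30.5)² / 30.5 = 0.0082
χ² = 0.2049 + 0.0082 + 0.2049 + 0.0082 = 0.4262 ≈ 0.426
Degrees of freedom = 4 − 1 = 3; critical value at α = 0.1 is 6.251.
Since 0.426 < 6.251, we fail to reject the null hypothesis — the data are consistent with the 1:1:1:1 ratio.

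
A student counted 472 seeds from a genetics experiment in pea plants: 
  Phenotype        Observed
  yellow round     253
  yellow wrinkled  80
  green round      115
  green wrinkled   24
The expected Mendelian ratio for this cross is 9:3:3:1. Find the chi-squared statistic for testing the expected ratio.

10.365

Under the 9:3:3:1 hypothesis (Σ ratio = 16, N = 472):
  yellow round: 472 × 9/16 = 265.5
  yellow wrinkled: 472 × 3/16 = 88.5
  green round: 472 × 3/16 = 88.5
  green wrinkled: 472 × 1/16 = 29.5
χ² = Σ (O − E)² / E
  yellow round: (253 − 265.5)² / 265.5 = 0.5885
  yellow wrinkled: (80 − 88.5)² / 88.5 = 0.8164
  green round: (115 − 88.5)² / 88.5 = 7.9350
  green wrinkled: (24 − 29.5)² / 29.5 = 1.0254
χ² = 0.5885 + 0.8164 + 7.9350 + 1.0254 = 10.3653 ≈ 10.365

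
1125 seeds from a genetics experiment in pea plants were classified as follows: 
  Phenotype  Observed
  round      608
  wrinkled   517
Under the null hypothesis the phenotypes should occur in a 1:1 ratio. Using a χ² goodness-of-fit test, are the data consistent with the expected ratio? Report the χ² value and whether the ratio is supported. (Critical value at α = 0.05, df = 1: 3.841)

Total ratio parts = 2. Expected numbers out of 1125:
  round: 1125 × 1/2 = 562.5
  wrinkled: 1125 × 1/2 = 562.5
χ² = Σ (O − E)² / E
  round: (608 − 562.5)² / 562.5 = 3.6804
  wrinkled: (517 − 562.5)² / 562.5 = 3.6804
χ² = 3.6804 + 3.6804 = 7.3608 ≈ 7.361
Degrees of freedom = 2 − 1 = 1; critical value at α = 0.05 is 3.841.
Since 7.361 > 3.841, we reject the null hypothesis — the data do not fit the 1:1 ratio.

7.361; not consistent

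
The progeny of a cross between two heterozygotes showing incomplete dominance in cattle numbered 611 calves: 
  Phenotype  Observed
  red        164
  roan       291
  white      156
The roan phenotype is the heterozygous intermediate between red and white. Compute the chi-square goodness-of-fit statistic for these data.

With incomplete dominance, a heterozygote × heterozygote cross gives a 1:2:1 phenotypic ratio.
Expected counts for N = 611 under a 1:2:1 ratio (total parts = 4):
  red: 611 × 1/4 = 152.75
  roan: 611 × 2/4 = 305.5
  white: 611 × 1/4 = 152.75
χ² = Σ (O − E)² / E
  red: (164 − 152.75)² / 152.75 = 0.8286
  roan: (291 − 305.5)² / 305.5 = 0.6882
  white: (156 − 152.75)² / 152.75 = 0.0691
χ² = 0.8286 + 0.6882 + 0.0691 = 1.5859 ≈ 1.586

1.586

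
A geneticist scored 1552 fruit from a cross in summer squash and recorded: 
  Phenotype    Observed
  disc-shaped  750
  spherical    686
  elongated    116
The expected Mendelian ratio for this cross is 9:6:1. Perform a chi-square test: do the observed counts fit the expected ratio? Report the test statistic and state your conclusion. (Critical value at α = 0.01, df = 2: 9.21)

The 9:6:1 ratio has 16 parts, so with N = 1552 the expected counts are:
  disc-shaped: 1552 × 9/16 = 873
  spherical: 1552 × 6/16 = 582
  elongated: 1552 × 1/16 = 97
χ² = Σ (O − E)² / E
  disc-shaped: (750 − 873)² / 873 = 17.3299
  spherical: (686 − 582)² / 582 = 18.5842
  elongated: (116 − 97)² / 97 = 3.7216
χ² = 17.3299 + 18.5842 + 3.7216 = 39.6357 ≈ 39.636
Degrees of freedom = 3 − 1 = 2; critical value at α = 0.01 is 9.21.
Since 39.636 > 9.21, we reject the null hypothesis — the data do not fit the 9:6:1 ratio.

39.636; not consistent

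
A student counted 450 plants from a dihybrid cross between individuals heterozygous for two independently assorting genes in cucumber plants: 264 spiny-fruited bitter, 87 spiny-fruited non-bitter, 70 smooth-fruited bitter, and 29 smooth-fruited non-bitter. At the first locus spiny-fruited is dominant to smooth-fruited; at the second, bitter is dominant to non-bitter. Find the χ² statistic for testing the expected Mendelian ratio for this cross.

A dihybrid F₂ with independent assortment and complete dominance at both loci gives a 9:3:3:1 phenotypic ratio.
Total ratio parts = 16. Expected numbers out of 450:
  spiny-fruited bitter: 450 × 9/16 = 253.125
  spiny-fruited non-bitter: 450 × 3/16 = 84.375
  smooth-fruited bitter: 450 × 3/16 = 84.375
  smooth-fruited non-bitter: 450 × 1/16 = 28.125
χ² = Σ (O − E)² / E
  spiny-fruited bitter: (264 − 253.125)² / 253.125 = 0.4672
  spiny-fruited non-bitter: (87 − 84.375)² / 84.375 = 0.0817
  smooth-fruited bitter: (70 − 84.375)² / 84.375 = 2.4491
  smooth-fruited non-bitter: (29 − 28.125)² / 28.125 = 0.0272
χ² = 0.4672 + 0.0817 + 2.4491 + 0.0272 = 3.0252 ≈ 3.025

3.025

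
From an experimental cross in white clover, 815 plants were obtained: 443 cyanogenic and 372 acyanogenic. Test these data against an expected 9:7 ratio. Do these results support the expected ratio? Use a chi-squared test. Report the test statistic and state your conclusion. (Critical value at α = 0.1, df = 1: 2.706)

1.188; consistent

Total ratio parts = 16. Expected numbers out of 815:
  cyanogenic: 815 × 9/16 = 458.4375
  acyanogenic: 815 × 7/16 = 356.5625
χ² = Σ (O − E)² / E
  cyanogenic: (443 − 458.4375)² / 458.4375 = 0.5198
  acyanogenic: (372 − 356.5625)² / 356.5625 = 0.6684
χ² = 0.5198 + 0.6684 = 1.1882 ≈ 1.188
Degrees of freedom = 2 − 1 = 1; critical value at α = 0.1 is 2.706.
Since 1.188 < 2.706, we fail to reject the null hypothesis — the data are consistent with the 9:7 ratio.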